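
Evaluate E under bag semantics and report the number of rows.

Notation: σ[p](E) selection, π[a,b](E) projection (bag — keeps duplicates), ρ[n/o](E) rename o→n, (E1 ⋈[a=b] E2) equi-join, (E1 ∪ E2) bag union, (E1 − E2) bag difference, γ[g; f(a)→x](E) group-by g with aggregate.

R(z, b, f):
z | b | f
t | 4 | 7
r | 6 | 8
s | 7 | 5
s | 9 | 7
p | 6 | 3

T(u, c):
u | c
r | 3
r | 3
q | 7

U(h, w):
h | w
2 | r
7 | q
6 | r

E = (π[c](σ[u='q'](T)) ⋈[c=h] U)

Per-node cardinality:
  T → 3
  σ[u='q'](T) → 1
  π[c](σ[u='q'](T)) → 1
  U → 3
  (π[c](σ[u='q'](T)) ⋈[c=h] U) → 1

|E| = 1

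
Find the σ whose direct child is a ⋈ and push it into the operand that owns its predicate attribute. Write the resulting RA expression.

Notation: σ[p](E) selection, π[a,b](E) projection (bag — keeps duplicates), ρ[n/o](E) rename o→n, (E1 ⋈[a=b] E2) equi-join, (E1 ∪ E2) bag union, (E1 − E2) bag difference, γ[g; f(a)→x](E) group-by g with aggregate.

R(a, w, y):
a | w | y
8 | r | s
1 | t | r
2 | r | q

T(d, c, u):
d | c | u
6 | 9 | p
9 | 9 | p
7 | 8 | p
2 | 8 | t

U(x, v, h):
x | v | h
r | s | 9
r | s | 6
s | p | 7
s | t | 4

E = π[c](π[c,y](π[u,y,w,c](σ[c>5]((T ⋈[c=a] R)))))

σ filters on c, owned by the left side.
E' = π[c](π[c,y](π[u,y,w,c]((σ[c>5](T) ⋈[c=a] R))))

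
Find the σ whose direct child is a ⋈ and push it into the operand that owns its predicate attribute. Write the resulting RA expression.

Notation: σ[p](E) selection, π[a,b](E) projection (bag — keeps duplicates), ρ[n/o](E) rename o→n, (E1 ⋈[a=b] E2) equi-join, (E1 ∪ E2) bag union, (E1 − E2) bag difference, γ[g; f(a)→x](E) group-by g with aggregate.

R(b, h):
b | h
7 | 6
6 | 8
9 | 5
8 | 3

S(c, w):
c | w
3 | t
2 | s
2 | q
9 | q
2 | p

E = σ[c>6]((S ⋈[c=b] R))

σ filters on c, owned by the left side.
E' = (σ[c>6](S) ⋈[c=b] R)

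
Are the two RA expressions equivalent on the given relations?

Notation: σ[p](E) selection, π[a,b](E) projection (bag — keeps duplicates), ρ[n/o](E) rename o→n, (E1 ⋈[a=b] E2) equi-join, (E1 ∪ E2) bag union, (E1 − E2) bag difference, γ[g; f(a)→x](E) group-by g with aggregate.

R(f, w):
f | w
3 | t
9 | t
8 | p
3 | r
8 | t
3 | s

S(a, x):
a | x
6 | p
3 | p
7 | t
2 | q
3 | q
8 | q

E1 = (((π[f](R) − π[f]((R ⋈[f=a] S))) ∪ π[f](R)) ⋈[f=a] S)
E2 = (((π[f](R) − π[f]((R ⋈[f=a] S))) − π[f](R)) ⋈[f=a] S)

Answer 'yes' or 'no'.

E1 row counts bottom-up:
  R → 6
  π[f](R) → 6
  R → 6
  S → 6
  (R ⋈[f=a] S) → 8
  π[f]((R ⋈[f=a] S)) → 8
  (π[f](R) − π[f]((R ⋈[f=a] S))) → 1
  R → 6
  π[f](R) → 6
  ((π[f](R) − π[f]((R ⋈[f=a] S))) ∪ π[f](R)) → 7
  S → 6
  (((π[f](R) − π[f]((R ⋈[f=a] S))) ∪ π[f](R)) ⋈[f=a] S) → 8
E2 row counts bottom-up:
  R → 6
  π[f](R) → 6
  R → 6
  S → 6
  (R ⋈[f=a] S) → 8
  π[f]((R ⋈[f=a] S)) → 8
  (π[f](R) − π[f]((R ⋈[f=a] S))) → 1
  R → 6
  π[f](R) → 6
  ((π[f](R) − π[f]((R ⋈[f=a] S))) − π[f](R)) → 0
  S → 6
  (((π[f](R) − π[f]((R ⋈[f=a] S))) − π[f](R)) ⋈[f=a] S) → 0

E1 result:
f | a | x
3 | 3 | p
3 | 3 | p
3 | 3 | p
3 | 3 | q
3 | 3 | q
3 | 3 | q
8 | 8 | q
8 | 8 | q
E2 result:
f | a | x
(0 rows)
Witness: (8, 8, 'q') appears 2× in E1 but 0× in E2.

no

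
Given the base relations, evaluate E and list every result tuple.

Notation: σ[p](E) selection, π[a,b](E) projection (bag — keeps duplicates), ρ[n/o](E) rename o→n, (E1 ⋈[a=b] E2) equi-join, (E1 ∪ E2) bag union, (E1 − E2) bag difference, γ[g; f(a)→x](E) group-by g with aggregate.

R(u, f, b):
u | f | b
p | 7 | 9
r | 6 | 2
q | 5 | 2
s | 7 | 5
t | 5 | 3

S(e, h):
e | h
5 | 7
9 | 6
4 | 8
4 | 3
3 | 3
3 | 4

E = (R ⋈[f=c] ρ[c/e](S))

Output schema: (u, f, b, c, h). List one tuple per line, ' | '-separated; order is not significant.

Subexpression sizes:
  R → 5
  S → 6
  ρ[c/e](S) → 6
  (R ⋈[f=c] ρ[c/e](S)) → 2

== RESULT ==
u | f | b | c | h
q | 5 | 2 | 5 | 7
t | 5 | 3 | 5 | 7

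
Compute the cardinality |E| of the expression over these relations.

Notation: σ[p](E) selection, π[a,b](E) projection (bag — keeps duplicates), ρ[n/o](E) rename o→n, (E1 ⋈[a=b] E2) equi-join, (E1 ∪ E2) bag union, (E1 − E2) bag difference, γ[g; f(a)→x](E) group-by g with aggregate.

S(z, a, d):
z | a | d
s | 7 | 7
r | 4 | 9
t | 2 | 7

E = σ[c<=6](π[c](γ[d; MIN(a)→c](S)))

Subexpression sizes:
  S → 3
  γ[d; MIN(a)→c](S) → 2
  π[c](γ[d; MIN(a)→c](S)) → 2
  σ[c<=6](π[c](γ[d; MIN(a)→c](S))) → 2

|E| = 2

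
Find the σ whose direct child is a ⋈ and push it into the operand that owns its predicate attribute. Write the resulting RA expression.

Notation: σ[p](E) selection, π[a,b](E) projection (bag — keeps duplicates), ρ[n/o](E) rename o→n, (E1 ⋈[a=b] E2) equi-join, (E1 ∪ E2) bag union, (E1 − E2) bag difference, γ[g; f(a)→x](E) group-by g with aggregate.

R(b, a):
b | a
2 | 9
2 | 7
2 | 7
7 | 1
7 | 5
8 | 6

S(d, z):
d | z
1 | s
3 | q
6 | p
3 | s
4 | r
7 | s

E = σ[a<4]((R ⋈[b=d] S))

σ filters on a, owned by the left side.
E' = (σ[a<4](R) ⋈[b=d] S)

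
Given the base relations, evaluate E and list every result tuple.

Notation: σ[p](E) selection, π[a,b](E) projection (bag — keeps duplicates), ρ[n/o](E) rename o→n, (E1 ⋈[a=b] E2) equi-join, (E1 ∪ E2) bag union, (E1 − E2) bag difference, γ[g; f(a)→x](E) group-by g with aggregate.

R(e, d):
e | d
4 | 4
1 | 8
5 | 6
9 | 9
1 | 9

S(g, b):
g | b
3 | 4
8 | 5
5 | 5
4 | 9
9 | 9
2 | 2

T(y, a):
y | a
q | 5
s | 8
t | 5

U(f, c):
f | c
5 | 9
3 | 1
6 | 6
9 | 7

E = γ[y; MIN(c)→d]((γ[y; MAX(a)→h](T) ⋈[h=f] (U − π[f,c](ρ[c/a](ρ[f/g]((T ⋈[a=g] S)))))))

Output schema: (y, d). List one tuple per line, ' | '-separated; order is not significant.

Row counts bottom-up:
  T → 3
  γ[y; MAX(a)→h](T) → 3
  U → 4
  T → 3
  S → 6
  (T ⋈[a=g] S) → 3
  ρ[f/g]((T ⋈[a=g] S)) → 3
  ρ[c/a](ρ[f/g]((T ⋈[a=g] S))) → 3
  π[f,c](ρ[c/a](ρ[f/g]((T ⋈[a=g] S)))) → 3
  (U − π[f,c](ρ[c/a](ρ[f/g]((T ⋈[a=g] S))))) → 4
  (γ[y; MAX(a)→h](T) ⋈[h=f] (U − π[f,c](ρ[c/a](ρ[f/g]((T ⋈[a=g] S)))))) → 2
  γ[y; MIN(c)→d]((γ[y; MAX(a)→h](T) ⋈[h=f] (U − π[f,c](ρ[c/a](ρ[f/g]((T ⋈[a=g] S))))))) → 2

== RESULT ==
y | d
q | 9
t | 9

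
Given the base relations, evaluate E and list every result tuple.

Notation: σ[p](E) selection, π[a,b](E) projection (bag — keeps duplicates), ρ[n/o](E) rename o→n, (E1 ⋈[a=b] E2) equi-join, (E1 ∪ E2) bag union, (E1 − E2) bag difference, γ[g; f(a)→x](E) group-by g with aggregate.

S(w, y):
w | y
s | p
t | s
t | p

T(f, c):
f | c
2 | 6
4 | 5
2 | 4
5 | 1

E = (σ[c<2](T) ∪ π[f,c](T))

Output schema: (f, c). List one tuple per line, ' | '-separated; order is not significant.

Stepwise |·|:
  T → 4
  σ[c<2](T) → 1
  T → 4
  π[f,c](T) → 4
  (σ[c<2](T) ∪ π[f,c](T)) → 5

== RESULT ==
f | c
2 | 4
2 | 6
4 | 5
5 | 1
5 | 1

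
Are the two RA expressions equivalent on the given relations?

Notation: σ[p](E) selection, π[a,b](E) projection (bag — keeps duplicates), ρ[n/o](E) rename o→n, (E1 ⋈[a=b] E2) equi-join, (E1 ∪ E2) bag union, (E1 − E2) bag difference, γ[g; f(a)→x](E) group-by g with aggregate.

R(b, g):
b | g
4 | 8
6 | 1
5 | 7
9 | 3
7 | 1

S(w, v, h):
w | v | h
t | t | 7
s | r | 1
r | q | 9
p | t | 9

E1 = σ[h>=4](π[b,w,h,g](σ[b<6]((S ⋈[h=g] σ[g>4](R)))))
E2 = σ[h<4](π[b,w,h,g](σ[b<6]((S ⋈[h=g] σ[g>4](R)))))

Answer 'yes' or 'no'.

E1 row counts bottom-up:
  S → 4
  R → 5
  σ[g>4](R) → 2
  (S ⋈[h=g] σ[g>4](R)) → 1
  σ[b<6]((S ⋈[h=g] σ[g>4](R))) → 1
  π[b,w,h,g](σ[b<6]((S ⋈[h=g] σ[g>4](R)))) → 1
  σ[h>=4](π[b,w,h,g](σ[b<6]((S ⋈[h=g] σ[g>4](R))))) → 1
E2 row counts bottom-up:
  S → 4
  R → 5
  σ[g>4](R) → 2
  (S ⋈[h=g] σ[g>4](R)) → 1
  σ[b<6]((S ⋈[h=g] σ[g>4](R))) → 1
  π[b,w,h,g](σ[b<6]((S ⋈[h=g] σ[g>4](R)))) → 1
  σ[h<4](π[b,w,h,g](σ[b<6]((S ⋈[h=g] σ[g>4](R))))) → 0

E1 result:
b | w | h | g
5 | t | 7 | 7
E2 result:
b | w | h | g
(0 rows)
Witness: (5, 't', 7, 7) appears 1× in E1 but 0× in E2.

no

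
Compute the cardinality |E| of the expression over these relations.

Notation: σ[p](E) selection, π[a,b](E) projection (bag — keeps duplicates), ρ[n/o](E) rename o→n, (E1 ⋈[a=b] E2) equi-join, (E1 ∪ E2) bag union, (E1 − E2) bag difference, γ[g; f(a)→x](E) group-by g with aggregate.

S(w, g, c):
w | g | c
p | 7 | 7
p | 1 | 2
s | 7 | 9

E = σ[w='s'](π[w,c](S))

Subexpression sizes:
  S → 3
  π[w,c](S) → 3
  σ[w='s'](π[w,c](S)) → 1

|E| = 1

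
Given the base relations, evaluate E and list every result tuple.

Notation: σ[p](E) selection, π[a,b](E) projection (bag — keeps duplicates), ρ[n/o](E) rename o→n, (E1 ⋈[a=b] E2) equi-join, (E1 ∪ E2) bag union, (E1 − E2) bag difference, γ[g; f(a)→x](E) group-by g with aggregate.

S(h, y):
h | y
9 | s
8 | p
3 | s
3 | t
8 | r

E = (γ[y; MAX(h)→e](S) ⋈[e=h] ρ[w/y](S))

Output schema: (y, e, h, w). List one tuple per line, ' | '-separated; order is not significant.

Row counts bottom-up:
  S → 5
  γ[y; MAX(h)→e](S) → 4
  S → 5
  ρ[w/y](S) → 5
  (γ[y; MAX(h)→e](S) ⋈[e=h] ρ[w/y](S)) → 7

== RESULT ==
y | e | h | w
p | 8 | 8 | p
p | 8 | 8 | r
r | 8 | 8 | p
r | 8 | 8 | r
s | 9 | 9 | s
t | 3 | 3 | s
t | 3 | 3 | t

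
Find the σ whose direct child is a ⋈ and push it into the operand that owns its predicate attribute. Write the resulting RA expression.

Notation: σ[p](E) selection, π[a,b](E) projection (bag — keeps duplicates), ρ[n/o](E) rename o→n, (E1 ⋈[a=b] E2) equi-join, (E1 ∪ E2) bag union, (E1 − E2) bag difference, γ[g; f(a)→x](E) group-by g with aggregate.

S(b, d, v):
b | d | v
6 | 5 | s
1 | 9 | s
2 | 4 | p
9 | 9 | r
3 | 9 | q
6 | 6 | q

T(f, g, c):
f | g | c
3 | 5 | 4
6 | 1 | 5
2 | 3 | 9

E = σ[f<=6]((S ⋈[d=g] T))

σ filters on f, owned by the right side.
E' = (S ⋈[d=g] σ[f<=6](T))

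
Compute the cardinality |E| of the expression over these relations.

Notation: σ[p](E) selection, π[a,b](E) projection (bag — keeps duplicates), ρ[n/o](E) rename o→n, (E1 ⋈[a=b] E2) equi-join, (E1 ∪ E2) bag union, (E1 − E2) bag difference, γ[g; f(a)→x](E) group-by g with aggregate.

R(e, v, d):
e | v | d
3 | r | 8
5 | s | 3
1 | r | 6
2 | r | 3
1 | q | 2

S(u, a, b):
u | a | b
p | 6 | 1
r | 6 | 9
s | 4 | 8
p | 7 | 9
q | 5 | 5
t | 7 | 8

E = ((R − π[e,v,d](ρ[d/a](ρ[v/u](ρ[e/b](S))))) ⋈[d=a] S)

Per-node cardinality:
  R → 5
  S → 6
  ρ[e/b](S) → 6
  ρ[v/u](ρ[e/b](S)) → 6
  ρ[d/a](ρ[v/u](ρ[e/b](S))) → 6
  π[e,v,d](ρ[d/a](ρ[v/u](ρ[e/b](S)))) → 6
  (R − π[e,v,d](ρ[d/a](ρ[v/u](ρ[e/b](S))))) → 5
  S → 6
  ((R − π[e,v,d](ρ[d/a](ρ[v/u](ρ[e/b](S))))) ⋈[d=a] S) → 2

|E| = 2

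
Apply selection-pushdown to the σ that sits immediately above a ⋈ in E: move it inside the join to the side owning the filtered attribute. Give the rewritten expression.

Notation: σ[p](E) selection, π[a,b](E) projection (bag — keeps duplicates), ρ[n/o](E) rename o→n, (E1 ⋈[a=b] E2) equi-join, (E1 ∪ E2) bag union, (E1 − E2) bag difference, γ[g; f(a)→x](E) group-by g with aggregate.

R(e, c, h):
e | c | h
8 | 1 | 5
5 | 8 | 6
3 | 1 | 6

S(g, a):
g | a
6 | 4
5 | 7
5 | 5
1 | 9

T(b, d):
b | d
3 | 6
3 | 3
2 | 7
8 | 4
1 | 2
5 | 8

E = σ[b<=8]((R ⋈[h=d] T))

σ filters on b, owned by the right side.
E' = (R ⋈[h=d] σ[b<=8](T))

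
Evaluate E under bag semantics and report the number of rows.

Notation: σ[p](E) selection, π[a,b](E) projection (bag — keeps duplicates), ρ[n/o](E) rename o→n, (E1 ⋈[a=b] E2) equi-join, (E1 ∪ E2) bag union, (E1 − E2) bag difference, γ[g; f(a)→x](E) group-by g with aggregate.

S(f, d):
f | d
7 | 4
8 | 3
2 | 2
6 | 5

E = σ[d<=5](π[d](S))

Stepwise |·|:
  S → 4
  π[d](S) → 4
  σ[d<=5](π[d](S)) → 4

|E| = 4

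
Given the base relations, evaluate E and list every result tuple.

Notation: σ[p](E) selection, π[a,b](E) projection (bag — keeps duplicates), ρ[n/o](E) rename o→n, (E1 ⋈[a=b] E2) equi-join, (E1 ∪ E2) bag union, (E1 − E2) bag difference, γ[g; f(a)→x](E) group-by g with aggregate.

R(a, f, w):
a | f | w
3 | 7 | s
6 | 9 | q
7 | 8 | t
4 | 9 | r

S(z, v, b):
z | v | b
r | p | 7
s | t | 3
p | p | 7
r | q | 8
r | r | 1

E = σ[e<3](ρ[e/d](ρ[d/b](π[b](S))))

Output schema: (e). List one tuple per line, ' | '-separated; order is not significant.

Stepwise |·|:
  S → 5
  π[b](S) → 5
  ρ[d/b](π[b](S)) → 5
  ρ[e/d](ρ[d/b](π[b](S))) → 5
  σ[e<3](ρ[e/d](ρ[d/b](π[b](S)))) → 1

== RESULT ==
e
1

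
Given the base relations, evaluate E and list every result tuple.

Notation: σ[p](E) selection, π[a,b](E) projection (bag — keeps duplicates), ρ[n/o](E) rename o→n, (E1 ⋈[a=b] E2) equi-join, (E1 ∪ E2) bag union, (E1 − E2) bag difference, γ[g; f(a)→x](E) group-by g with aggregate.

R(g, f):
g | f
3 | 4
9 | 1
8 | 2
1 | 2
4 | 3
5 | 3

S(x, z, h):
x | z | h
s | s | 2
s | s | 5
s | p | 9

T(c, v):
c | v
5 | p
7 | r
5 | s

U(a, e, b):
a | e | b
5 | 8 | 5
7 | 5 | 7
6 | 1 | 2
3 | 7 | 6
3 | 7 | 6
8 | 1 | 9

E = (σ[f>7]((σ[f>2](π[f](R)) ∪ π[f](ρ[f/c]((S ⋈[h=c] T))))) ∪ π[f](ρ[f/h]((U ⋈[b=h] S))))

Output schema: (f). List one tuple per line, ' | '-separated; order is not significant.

Row counts bottom-up:
  R → 6
  π[f](R) → 6
  σ[f>2](π[f](R)) → 3
  S → 3
  T → 3
  (S ⋈[h=c] T) → 2
  ρ[f/c]((S ⋈[h=c] T)) → 2
  π[f](ρ[f/c]((S ⋈[h=c] T))) → 2
  (σ[f>2](π[f](R)) ∪ π[f](ρ[f/c]((S ⋈[h=c] T)))) → 5
  σ[f>7]((σ[f>2](π[f](R)) ∪ π[f](ρ[f/c]((S ⋈[h=c] T))))) → 0
  U → 6
  S → 3
  (U ⋈[b=h] S) → 3
  ρ[f/h]((U ⋈[b=h] S)) → 3
  π[f](ρ[f/h]((U ⋈[b=h] S))) → 3
  (σ[f>7]((σ[f>2](π[f](R)) ∪ π[f](ρ[f/c]((S ⋈[h=c] T))))) ∪ π[f](ρ[f/h]((U ⋈[b=h] S)))) → 3

== RESULT ==
f
2
5
9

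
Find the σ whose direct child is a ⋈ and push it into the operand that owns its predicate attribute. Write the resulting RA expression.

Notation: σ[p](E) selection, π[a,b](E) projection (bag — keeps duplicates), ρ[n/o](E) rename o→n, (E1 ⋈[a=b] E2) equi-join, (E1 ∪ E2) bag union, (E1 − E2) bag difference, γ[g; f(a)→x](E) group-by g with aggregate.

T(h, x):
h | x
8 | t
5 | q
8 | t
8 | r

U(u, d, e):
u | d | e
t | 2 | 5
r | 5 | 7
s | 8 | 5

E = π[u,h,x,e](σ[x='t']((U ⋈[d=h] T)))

σ filters on x, owned by the right side.
E' = π[u,h,x,e]((U ⋈[d=h] σ[x='t'](T)))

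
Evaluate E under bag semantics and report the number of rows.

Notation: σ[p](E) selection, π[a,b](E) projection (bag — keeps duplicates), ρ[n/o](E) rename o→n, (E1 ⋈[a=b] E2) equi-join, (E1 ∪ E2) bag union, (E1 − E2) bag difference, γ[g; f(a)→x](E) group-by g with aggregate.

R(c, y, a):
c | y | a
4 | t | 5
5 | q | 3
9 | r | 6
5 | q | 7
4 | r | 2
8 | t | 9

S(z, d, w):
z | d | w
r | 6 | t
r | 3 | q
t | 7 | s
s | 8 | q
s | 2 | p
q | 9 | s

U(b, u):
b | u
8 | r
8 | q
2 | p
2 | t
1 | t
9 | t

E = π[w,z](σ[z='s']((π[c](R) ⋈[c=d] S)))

Stepwise |·|:
  R → 6
  π[c](R) → 6
  S → 6
  (π[c](R) ⋈[c=d] S) → 2
  σ[z='s']((π[c](R) ⋈[c=d] S)) → 1
  π[w,z](σ[z='s']((π[c](R) ⋈[c=d] S))) → 1

|E| = 1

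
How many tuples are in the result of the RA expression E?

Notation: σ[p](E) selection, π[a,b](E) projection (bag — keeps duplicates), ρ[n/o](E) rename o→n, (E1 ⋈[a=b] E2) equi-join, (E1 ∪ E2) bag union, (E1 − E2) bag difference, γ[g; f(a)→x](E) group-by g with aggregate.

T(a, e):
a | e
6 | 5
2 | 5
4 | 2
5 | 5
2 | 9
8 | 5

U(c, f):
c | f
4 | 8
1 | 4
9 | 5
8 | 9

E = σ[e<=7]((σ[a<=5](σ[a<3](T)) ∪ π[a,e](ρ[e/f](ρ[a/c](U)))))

Row counts bottom-up:
  T → 6
  σ[a<3](T) → 2
  σ[a<=5](σ[a<3](T)) → 2
  U → 4
  ρ[a/c](U) → 4
  ρ[e/f](ρ[a/c](U)) → 4
  π[a,e](ρ[e/f](ρ[a/c](U))) → 4
  (σ[a<=5](σ[a<3](T)) ∪ π[a,e](ρ[e/f](ρ[a/c](U)))) → 6
  σ[e<=7]((σ[a<=5](σ[a<3](T)) ∪ π[a,e](ρ[e/f](ρ[a/c](U))))) → 3

|E| = 3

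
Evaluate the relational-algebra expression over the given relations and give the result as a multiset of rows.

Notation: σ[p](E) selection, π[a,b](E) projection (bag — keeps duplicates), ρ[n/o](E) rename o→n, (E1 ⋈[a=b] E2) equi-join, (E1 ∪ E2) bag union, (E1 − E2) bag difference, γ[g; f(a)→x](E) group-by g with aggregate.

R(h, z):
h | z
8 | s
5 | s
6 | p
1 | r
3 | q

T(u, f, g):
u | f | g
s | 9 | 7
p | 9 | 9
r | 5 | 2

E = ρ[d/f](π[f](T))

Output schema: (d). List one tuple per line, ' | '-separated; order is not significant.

Row counts bottom-up:
  T → 3
  π[f](T) → 3
  ρ[d/f](π[f](T)) → 3

== RESULT ==
d
5
9
9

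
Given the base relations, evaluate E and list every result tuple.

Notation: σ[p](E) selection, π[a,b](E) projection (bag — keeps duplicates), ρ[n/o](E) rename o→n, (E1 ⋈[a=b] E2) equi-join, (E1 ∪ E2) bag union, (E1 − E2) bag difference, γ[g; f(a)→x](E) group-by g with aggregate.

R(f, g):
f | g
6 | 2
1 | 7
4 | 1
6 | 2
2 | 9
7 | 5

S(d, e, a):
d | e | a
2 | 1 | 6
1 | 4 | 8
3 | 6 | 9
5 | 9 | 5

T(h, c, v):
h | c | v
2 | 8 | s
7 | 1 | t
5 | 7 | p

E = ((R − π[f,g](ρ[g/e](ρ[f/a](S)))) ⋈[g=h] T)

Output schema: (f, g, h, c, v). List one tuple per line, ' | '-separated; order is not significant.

Stepwise |·|:
  R → 6
  S → 4
  ρ[f/a](S) → 4
  ρ[g/e](ρ[f/a](S)) → 4
  π[f,g](ρ[g/e](ρ[f/a](S))) → 4
  (R − π[f,g](ρ[g/e](ρ[f/a](S)))) → 6
  T → 3
  ((R − π[f,g](ρ[g/e](ρ[f/a](S)))) ⋈[g=h] T) → 4

== RESULT ==
f | g | h | c | v
1 | 7 | 7 | 1 | t
6 | 2 | 2 | 8 | s
6 | 2 | 2 | 8 | s
7 | 5 | 5 | 7 | p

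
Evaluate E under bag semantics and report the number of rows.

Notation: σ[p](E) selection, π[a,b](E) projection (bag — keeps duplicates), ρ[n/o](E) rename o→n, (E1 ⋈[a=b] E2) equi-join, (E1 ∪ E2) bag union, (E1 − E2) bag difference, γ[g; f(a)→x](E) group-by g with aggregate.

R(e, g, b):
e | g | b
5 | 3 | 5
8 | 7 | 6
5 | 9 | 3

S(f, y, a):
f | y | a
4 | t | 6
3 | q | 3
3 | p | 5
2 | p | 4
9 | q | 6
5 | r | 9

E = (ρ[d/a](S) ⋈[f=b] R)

Row counts bottom-up:
  S → 6
  ρ[d/a](S) → 6
  R → 3
  (ρ[d/a](S) ⋈[f=b] R) → 3

|E| = 3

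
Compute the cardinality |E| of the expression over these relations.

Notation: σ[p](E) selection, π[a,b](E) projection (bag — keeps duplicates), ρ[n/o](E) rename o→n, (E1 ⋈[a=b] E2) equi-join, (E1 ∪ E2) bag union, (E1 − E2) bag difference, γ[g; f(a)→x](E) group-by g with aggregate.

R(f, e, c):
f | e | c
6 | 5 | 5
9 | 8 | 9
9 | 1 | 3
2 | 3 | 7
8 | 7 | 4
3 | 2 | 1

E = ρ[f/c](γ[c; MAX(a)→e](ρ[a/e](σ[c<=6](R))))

Row counts bottom-up:
  R → 6
  σ[c<=6](R) → 4
  ρ[a/e](σ[c<=6](R)) → 4
  γ[c; MAX(a)→e](ρ[a/e](σ[c<=6](R))) → 4
  ρ[f/c](γ[c; MAX(a)→e](ρ[a/e](σ[c<=6](R)))) → 4

|E| = 4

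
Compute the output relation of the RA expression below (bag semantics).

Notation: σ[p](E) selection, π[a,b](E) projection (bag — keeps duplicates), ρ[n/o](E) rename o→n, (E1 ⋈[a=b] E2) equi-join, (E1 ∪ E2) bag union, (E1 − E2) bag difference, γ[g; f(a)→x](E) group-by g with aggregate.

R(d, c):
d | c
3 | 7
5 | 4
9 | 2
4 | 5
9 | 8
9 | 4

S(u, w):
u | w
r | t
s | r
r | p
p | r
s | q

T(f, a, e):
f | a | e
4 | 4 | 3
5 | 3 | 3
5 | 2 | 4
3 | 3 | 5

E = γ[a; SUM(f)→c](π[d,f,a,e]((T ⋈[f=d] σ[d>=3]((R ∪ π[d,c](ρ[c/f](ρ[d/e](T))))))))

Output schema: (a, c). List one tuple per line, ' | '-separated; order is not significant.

Subexpression sizes:
  T → 4
  R → 6
  T → 4
  ρ[d/e](T) → 4
  ρ[c/f](ρ[d/e](T)) → 4
  π[d,c](ρ[c/f](ρ[d/e](T))) → 4
  (R ∪ π[d,c](ρ[c/f](ρ[d/e](T)))) → 10
  σ[d>=3]((R ∪ π[d,c](ρ[c/f](ρ[d/e](T))))) → 10
  (T ⋈[f=d] σ[d>=3]((R ∪ π[d,c](ρ[c/f](ρ[d/e](T)))))) → 9
  π[d,f,a,e]((T ⋈[f=d] σ[d>=3]((R ∪ π[d,c](ρ[c/f](ρ[d/e](T))))))) → 9
  γ[a; SUM(f)→c](π[d,f,a,e]((T ⋈[f=d] σ[d>=3]((R ∪ π[d,c](ρ[c/f](ρ[d/e](T)))))))) → 3

== RESULT ==
a | c
2 | 10
3 | 19
4 | 8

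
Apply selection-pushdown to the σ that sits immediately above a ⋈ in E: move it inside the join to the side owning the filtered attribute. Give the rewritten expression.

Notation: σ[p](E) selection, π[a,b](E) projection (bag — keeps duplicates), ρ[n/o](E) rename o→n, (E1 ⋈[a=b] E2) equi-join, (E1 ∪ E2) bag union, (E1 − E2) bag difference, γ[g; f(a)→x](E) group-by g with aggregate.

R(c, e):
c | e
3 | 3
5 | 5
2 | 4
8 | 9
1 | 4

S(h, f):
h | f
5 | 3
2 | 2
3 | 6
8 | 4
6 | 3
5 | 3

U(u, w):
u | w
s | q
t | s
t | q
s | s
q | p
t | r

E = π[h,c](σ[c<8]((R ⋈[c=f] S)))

σ filters on c, owned by the left side.
E' = π[h,c]((σ[c<8](R) ⋈[c=f] S))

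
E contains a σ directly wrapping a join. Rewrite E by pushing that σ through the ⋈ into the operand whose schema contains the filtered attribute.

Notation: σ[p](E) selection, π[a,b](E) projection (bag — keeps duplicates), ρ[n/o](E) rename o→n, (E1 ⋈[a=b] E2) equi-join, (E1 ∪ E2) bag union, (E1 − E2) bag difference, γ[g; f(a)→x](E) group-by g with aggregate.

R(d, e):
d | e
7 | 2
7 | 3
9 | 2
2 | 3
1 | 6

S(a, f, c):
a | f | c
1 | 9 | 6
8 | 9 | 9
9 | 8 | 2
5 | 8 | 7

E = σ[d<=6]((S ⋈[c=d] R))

σ filters on d, owned by the right side.
E' = (S ⋈[c=d] σ[d<=6](R))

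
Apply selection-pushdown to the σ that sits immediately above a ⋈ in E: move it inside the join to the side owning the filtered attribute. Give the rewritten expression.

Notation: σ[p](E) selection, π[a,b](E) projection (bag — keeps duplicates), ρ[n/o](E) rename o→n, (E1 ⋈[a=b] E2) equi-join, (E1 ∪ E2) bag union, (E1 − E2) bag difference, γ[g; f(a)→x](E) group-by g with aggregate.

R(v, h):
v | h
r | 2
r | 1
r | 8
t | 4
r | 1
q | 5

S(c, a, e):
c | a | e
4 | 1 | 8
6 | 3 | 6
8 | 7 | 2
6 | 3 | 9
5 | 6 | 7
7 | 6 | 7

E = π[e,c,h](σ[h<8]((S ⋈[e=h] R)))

σ filters on h, owned by the right side.
E' = π[e,c,h]((S ⋈[e=h] σ[h<8](R)))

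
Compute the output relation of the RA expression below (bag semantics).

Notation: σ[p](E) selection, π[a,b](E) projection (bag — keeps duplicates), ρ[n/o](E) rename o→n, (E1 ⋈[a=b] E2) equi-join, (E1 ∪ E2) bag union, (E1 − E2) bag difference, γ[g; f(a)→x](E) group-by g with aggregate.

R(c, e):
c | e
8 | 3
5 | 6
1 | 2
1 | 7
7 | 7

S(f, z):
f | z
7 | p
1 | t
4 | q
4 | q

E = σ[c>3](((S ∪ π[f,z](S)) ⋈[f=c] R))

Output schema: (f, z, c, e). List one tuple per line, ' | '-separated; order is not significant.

Row counts bottom-up:
  S → 4
  S → 4
  π[f,z](S) → 4
  (S ∪ π[f,z](S)) → 8
  R → 5
  ((S ∪ π[f,z](S)) ⋈[f=c] R) → 6
  σ[c>3](((S ∪ π[f,z](S)) ⋈[f=c] R)) → 2

== RESULT ==
f | z | c | e
7 | p | 7 | 7
7 | p | 7 | 7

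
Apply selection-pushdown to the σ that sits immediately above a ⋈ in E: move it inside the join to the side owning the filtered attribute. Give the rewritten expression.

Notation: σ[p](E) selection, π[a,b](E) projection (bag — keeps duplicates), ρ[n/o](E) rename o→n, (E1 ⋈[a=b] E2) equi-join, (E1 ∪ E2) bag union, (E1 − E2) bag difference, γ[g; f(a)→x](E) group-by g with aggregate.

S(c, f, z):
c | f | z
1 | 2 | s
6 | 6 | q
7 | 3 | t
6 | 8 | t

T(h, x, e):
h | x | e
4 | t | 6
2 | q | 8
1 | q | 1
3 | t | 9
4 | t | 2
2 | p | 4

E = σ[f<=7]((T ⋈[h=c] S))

σ filters on f, owned by the right side.
E' = (T ⋈[h=c] σ[f<=7](S))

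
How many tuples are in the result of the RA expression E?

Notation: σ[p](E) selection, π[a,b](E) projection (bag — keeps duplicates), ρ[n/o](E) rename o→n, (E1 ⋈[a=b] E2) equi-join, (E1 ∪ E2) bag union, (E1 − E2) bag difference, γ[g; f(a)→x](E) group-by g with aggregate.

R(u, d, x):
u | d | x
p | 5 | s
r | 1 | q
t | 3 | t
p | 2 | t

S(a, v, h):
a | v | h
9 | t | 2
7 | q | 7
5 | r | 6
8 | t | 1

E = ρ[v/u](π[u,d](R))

Stepwise |·|:
  R → 4
  π[u,d](R) → 4
  ρ[v/u](π[u,d](R)) → 4

|E| = 4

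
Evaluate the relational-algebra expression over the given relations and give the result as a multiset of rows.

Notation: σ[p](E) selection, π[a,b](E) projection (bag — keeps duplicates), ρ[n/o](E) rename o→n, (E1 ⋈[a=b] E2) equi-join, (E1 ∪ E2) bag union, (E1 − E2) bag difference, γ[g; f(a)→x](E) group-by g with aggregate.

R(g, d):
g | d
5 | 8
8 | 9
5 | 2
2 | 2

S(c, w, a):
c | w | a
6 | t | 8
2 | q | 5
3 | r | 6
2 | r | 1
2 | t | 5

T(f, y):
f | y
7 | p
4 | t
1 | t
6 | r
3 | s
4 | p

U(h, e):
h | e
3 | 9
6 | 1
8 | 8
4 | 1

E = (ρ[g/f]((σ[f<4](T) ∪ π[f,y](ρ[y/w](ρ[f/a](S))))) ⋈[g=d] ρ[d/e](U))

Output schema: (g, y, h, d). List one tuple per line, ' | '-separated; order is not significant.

Row counts bottom-up:
  T → 6
  σ[f<4](T) → 2
  S → 5
  ρ[f/a](S) → 5
  ρ[y/w](ρ[f/a](S)) → 5
  π[f,y](ρ[y/w](ρ[f/a](S))) → 5
  (σ[f<4](T) ∪ π[f,y](ρ[y/w](ρ[f/a](S)))) → 7
  ρ[g/f]((σ[f<4](T) ∪ π[f,y](ρ[y/w](ρ[f/a](S))))) → 7
  U → 4
  ρ[d/e](U) → 4
  (ρ[g/f]((σ[f<4](T) ∪ π[f,y](ρ[y/w](ρ[f/a](S))))) ⋈[g=d] ρ[d/e](U)) → 5

== RESULT ==
g | y | h | d
1 | r | 4 | 1
1 | r | 6 | 1
1 | t | 4 | 1
1 | t | 6 | 1
8 | t | 8 | 8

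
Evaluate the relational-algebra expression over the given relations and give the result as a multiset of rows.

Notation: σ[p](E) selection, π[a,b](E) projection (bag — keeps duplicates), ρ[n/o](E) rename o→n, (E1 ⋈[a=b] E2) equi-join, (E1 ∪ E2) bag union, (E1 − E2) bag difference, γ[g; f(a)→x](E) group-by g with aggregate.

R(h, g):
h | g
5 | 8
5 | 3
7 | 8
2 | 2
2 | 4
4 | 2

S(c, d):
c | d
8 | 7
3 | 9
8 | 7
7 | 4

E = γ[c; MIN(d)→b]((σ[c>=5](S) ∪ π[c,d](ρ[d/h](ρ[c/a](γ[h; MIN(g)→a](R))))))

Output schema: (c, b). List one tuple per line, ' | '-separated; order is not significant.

Row counts bottom-up:
  S → 4
  σ[c>=5](S) → 3
  R → 6
  γ[h; MIN(g)→a](R) → 4
  ρ[c/a](γ[h; MIN(g)→a](R)) → 4
  ρ[d/h](ρ[c/a](γ[h; MIN(g)→a](R))) → 4
  π[c,d](ρ[d/h](ρ[c/a](γ[h; MIN(g)→a](R)))) → 4
  (σ[c>=5](S) ∪ π[c,d](ρ[d/h](ρ[c/a](γ[h; MIN(g)→a](R))))) → 7
  γ[c; MIN(d)→b]((σ[c>=5](S) ∪ π[c,d](ρ[d/h](ρ[c/a](γ[h; MIN(g)→a](R)))))) → 4

== RESULT ==
c | b
2 | 2
3 | 5
7 | 4
8 | 7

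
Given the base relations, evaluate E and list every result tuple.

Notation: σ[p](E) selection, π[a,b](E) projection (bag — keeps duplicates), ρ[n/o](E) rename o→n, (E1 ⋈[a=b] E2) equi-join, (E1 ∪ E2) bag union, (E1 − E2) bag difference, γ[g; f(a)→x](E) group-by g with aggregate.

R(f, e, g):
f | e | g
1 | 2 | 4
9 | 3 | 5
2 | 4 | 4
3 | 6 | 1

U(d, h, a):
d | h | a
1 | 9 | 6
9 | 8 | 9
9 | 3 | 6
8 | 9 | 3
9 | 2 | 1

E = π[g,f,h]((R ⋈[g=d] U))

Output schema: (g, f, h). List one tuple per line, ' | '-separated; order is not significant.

Subexpression sizes:
  R → 4
  U → 5
  (R ⋈[g=d] U) → 1
  π[g,f,h]((R ⋈[g=d] U)) → 1

== RESULT ==
g | f | h
1 | 3 | 9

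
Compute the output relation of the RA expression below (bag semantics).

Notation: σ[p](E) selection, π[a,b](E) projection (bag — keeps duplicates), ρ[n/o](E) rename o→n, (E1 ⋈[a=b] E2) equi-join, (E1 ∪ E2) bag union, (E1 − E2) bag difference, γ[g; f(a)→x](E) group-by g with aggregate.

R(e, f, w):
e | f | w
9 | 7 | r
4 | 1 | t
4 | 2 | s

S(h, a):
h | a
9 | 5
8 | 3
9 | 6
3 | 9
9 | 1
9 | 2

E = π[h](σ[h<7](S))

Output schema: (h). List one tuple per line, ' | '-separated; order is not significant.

Stepwise |·|:
  S → 6
  σ[h<7](S) → 1
  π[h](σ[h<7](S)) → 1

== RESULT ==
h
3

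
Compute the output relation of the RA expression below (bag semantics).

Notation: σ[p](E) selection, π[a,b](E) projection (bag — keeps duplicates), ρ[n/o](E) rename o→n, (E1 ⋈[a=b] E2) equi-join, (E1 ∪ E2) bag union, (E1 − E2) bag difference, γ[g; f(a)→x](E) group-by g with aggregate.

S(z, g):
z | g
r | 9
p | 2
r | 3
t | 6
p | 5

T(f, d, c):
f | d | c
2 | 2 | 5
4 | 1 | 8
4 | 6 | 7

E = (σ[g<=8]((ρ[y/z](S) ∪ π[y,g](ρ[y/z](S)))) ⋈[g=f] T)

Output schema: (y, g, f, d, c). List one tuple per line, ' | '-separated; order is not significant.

Stepwise |·|:
  S → 5
  ρ[y/z](S) → 5
  S → 5
  ρ[y/z](S) → 5
  π[y,g](ρ[y/z](S)) → 5
  (ρ[y/z](S) ∪ π[y,g](ρ[y/z](S))) → 10
  σ[g<=8]((ρ[y/z](S) ∪ π[y,g](ρ[y/z](S)))) → 8
  T → 3
  (σ[g<=8]((ρ[y/z](S) ∪ π[y,g](ρ[y/z](S)))) ⋈[g=f] T) → 2

== RESULT ==
y | g | f | d | c
p | 2 | 2 | 2 | 5
p | 2 | 2 | 2 | 5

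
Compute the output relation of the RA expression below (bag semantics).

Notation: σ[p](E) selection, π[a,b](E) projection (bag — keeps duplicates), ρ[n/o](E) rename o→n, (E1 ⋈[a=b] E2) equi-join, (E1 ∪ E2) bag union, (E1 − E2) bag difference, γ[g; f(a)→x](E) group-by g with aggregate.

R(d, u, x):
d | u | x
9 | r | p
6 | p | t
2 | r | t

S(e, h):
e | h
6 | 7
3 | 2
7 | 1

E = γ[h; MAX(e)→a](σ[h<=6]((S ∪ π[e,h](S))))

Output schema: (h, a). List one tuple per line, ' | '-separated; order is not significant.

Per-node cardinality:
  S → 3
  S → 3
  π[e,h](S) → 3
  (S ∪ π[e,h](S)) → 6
  σ[h<=6]((S ∪ π[e,h](S))) → 4
  γ[h; MAX(e)→a](σ[h<=6]((S ∪ π[e,h](S)))) → 2

== RESULT ==
h | a
1 | 7
2 | 3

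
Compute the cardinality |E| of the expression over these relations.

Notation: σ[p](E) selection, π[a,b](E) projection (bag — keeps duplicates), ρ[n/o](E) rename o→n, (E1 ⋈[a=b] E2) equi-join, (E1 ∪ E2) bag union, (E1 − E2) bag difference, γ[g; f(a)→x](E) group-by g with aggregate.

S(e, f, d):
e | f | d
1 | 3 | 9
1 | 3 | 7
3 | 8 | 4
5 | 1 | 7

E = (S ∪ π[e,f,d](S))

Subexpression sizes:
  S → 4
  S → 4
  π[e,f,d](S) → 4
  (S ∪ π[e,f,d](S)) → 8

|E| = 8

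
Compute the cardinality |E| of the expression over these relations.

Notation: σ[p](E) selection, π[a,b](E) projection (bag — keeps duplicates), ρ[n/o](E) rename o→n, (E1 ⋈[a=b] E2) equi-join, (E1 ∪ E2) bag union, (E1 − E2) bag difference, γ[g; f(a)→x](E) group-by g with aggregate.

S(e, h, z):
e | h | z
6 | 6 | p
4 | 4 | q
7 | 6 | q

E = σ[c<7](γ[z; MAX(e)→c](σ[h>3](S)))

Subexpression sizes:
  S → 3
  σ[h>3](S) → 3
  γ[z; MAX(e)→c](σ[h>3](S)) → 2
  σ[c<7](γ[z; MAX(e)→c](σ[h>3](S))) → 1

|E| = 1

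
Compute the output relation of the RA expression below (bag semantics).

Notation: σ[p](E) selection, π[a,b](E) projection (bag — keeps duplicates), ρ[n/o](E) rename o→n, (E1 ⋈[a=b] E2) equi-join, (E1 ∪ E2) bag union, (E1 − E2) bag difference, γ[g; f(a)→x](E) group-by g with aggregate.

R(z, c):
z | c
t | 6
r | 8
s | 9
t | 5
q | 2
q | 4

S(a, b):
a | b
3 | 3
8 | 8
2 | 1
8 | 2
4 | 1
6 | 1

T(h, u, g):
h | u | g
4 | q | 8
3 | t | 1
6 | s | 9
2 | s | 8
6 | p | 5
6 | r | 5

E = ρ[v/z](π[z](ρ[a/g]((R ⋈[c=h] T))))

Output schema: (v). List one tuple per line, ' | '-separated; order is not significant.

Per-node cardinality:
  R → 6
  T → 6
  (R ⋈[c=h] T) → 5
  ρ[a/g]((R ⋈[c=h] T)) → 5
  π[z](ρ[a/g]((R ⋈[c=h] T))) → 5
  ρ[v/z](π[z](ρ[a/g]((R ⋈[c=h] T)))) → 5

== RESULT ==
v
q
q
t
t
t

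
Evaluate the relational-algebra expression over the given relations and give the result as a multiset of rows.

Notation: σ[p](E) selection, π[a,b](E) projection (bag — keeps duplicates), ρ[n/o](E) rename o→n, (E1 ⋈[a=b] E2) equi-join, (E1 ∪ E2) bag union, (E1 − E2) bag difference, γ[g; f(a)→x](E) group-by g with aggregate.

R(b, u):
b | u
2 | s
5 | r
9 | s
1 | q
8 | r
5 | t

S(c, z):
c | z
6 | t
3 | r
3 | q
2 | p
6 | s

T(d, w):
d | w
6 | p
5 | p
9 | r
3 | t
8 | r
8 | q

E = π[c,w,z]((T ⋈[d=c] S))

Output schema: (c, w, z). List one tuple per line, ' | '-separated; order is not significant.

Stepwise |·|:
  T → 6
  S → 5
  (T ⋈[d=c] S) → 4
  π[c,w,z]((T ⋈[d=c] S)) → 4

== RESULT ==
c | w | z
3 | t | q
3 | t | r
6 | p | s
6 | p | t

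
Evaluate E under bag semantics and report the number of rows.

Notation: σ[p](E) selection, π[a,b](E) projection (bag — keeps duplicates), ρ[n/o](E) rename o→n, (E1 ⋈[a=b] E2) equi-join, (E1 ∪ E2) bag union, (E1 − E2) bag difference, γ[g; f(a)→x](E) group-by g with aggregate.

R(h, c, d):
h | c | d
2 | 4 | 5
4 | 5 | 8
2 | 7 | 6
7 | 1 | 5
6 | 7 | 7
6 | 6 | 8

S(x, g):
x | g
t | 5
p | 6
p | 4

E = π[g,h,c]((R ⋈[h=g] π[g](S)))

Stepwise |·|:
  R → 6
  S → 3
  π[g](S) → 3
  (R ⋈[h=g] π[g](S)) → 3
  π[g,h,c]((R ⋈[h=g] π[g](S))) → 3

|E| = 3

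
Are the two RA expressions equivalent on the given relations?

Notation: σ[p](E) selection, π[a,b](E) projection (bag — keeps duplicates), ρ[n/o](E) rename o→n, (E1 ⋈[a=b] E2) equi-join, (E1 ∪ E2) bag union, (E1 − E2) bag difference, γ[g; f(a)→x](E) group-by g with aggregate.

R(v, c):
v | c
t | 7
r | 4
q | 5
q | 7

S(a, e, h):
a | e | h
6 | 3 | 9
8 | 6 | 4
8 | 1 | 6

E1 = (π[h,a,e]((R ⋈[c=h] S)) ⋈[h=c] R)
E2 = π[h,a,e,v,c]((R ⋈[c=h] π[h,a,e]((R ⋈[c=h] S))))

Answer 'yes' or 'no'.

E1 per-node cardinality:
  R → 4
  S → 3
  (R ⋈[c=h] S) → 1
  π[h,a,e]((R ⋈[c=h] S)) → 1
  R → 4
  (π[h,a,e]((R ⋈[c=h] S)) ⋈[h=c] R) → 1
E2 per-node cardinality:
  R → 4
  R → 4
  S → 3
  (R ⋈[c=h] S) → 1
  π[h,a,e]((R ⋈[c=h] S)) → 1
  (R ⋈[c=h] π[h,a,e]((R ⋈[c=h] S))) → 1
  π[h,a,e,v,c]((R ⋈[c=h] π[h,a,e]((R ⋈[c=h] S)))) → 1

E1 and E2 produce the same multiset:
h | a | e | v | c
4 | 8 | 6 | r | 4

yes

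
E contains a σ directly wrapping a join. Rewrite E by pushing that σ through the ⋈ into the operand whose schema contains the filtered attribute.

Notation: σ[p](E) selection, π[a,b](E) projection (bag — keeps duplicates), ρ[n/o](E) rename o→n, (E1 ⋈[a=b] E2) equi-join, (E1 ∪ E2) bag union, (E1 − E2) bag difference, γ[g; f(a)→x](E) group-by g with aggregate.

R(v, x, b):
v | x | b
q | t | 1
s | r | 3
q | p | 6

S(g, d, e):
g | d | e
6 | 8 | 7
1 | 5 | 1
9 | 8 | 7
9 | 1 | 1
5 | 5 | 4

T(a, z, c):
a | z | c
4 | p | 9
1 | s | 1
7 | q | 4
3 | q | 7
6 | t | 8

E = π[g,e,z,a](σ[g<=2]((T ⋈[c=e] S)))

σ filters on g, owned by the right side.
E' = π[g,e,z,a]((T ⋈[c=e] σ[g<=2](S)))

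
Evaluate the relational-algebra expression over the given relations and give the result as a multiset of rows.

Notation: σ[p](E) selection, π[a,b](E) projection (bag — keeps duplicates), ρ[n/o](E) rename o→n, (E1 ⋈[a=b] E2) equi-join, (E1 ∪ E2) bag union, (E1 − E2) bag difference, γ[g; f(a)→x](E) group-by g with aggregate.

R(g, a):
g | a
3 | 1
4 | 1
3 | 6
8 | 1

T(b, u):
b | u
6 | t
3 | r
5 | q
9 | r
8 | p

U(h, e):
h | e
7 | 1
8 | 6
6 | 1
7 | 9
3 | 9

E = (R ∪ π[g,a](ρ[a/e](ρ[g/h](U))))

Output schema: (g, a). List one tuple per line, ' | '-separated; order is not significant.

Subexpression sizes:
  R → 4
  U → 5
  ρ[g/h](U) → 5
  ρ[a/e](ρ[g/h](U)) → 5
  π[g,a](ρ[a/e](ρ[g/h](U))) → 5
  (R ∪ π[g,a](ρ[a/e](ρ[g/h](U)))) → 9

== RESULT ==
g | a
3 | 1
3 | 6
3 | 9
4 | 1
6 | 1
7 | 1
7 | 9
8 | 1
8 | 6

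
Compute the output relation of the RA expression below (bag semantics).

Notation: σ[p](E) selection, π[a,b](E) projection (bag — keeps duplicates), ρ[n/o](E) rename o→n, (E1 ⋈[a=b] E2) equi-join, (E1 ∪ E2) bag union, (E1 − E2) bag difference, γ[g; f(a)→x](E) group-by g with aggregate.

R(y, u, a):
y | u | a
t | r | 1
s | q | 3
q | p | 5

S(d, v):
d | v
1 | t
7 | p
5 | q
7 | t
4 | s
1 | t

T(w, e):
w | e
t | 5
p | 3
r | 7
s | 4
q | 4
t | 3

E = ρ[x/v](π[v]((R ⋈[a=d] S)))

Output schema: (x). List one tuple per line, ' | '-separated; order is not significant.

Stepwise |·|:
  R → 3
  S → 6
  (R ⋈[a=d] S) → 3
  π[v]((R ⋈[a=d] S)) → 3
  ρ[x/v](π[v]((R ⋈[a=d] S))) → 3

== RESULT ==
x
q
t
t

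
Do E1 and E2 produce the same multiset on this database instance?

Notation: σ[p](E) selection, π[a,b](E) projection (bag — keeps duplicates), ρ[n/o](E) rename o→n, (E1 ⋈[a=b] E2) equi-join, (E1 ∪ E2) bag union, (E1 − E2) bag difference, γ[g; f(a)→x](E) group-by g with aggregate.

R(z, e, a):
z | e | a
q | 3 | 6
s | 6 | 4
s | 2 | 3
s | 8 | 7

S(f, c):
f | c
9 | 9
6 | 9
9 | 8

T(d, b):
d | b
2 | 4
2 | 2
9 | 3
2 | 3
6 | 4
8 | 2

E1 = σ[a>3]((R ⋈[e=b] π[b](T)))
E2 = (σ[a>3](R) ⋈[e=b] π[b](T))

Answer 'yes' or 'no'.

E1 row counts bottom-up:
  R → 4
  T → 6
  π[b](T) → 6
  (R ⋈[e=b] π[b](T)) → 4
  σ[a>3]((R ⋈[e=b] π[b](T))) → 2
E2 row counts bottom-up:
  R → 4
  σ[a>3](R) → 3
  T → 6
  π[b](T) → 6
  (σ[a>3](R) ⋈[e=b] π[b](T)) → 2

E1 and E2 produce the same multiset:
z | e | a | b
q | 3 | 6 | 3
q | 3 | 6 | 3

yes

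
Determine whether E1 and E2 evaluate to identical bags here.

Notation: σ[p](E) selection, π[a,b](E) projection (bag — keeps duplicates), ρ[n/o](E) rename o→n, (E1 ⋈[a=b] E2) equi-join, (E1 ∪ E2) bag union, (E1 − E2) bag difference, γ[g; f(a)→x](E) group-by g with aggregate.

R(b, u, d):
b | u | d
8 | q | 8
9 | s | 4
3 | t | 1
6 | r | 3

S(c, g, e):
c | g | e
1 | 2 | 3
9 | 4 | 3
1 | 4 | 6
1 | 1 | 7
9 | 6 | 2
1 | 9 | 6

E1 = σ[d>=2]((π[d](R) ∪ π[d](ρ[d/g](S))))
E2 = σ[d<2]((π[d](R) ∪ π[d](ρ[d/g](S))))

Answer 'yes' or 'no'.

E1 stepwise |·|:
  R → 4
  π[d](R) → 4
  S → 6
  ρ[d/g](S) → 6
  π[d](ρ[d/g](S)) → 6
  (π[d](R) ∪ π[d](ρ[d/g](S))) → 10
  σ[d>=2]((π[d](R) ∪ π[d](ρ[d/g](S)))) → 8
E2 stepwise |·|:
  R → 4
  π[d](R) → 4
  S → 6
  ρ[d/g](S) → 6
  π[d](ρ[d/g](S)) → 6
  (π[d](R) ∪ π[d](ρ[d/g](S))) → 10
  σ[d<2]((π[d](R) ∪ π[d](ρ[d/g](S)))) → 2

E1 result:
d
2
3
4
4
4
6
8
9
E2 result:
d
1
1
Witness: (6,) appears 1× in E1 but 0× in E2.

no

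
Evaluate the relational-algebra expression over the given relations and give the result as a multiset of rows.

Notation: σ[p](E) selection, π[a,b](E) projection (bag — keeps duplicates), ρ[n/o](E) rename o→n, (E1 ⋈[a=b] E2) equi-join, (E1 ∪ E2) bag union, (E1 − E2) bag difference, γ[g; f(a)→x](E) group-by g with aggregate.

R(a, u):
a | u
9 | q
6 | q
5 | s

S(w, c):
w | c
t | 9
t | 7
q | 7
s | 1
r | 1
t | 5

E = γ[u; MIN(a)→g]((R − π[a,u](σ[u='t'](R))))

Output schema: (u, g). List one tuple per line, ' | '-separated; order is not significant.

Stepwise |·|:
  R → 3
  R → 3
  σ[u='t'](R) → 0
  π[a,u](σ[u='t'](R)) → 0
  (R − π[a,u](σ[u='t'](R))) → 3
  γ[u; MIN(a)→g]((R − π[a,u](σ[u='t'](R)))) → 2

== RESULT ==
u | g
q | 6
s | 5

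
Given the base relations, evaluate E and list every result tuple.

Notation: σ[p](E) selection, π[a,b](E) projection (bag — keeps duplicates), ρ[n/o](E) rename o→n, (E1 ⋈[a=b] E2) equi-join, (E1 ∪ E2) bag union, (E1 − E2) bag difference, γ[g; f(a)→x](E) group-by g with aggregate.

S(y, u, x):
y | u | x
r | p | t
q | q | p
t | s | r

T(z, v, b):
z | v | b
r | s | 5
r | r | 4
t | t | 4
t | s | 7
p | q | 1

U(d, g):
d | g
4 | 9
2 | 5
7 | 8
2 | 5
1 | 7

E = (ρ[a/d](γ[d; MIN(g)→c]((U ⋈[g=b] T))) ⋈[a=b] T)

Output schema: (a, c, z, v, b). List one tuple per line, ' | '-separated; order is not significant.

Stepwise |·|:
  U → 5
  T → 5
  (U ⋈[g=b] T) → 3
  γ[d; MIN(g)→c]((U ⋈[g=b] T)) → 2
  ρ[a/d](γ[d; MIN(g)→c]((U ⋈[g=b] T))) → 2
  T → 5
  (ρ[a/d](γ[d; MIN(g)→c]((U ⋈[g=b] T))) ⋈[a=b] T) → 1

== RESULT ==
a | c | z | v | b
1 | 7 | p | q | 1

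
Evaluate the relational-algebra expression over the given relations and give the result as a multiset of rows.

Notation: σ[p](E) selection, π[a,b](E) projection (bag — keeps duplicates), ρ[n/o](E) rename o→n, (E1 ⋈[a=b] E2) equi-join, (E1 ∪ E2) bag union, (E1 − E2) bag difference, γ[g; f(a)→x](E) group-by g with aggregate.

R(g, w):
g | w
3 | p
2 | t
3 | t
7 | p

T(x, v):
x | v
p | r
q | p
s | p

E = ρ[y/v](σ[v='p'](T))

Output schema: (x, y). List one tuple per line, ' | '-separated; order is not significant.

Subexpression sizes:
  T → 3
  σ[v='p'](T) → 2
  ρ[y/v](σ[v='p'](T)) → 2

== RESULT ==
x | y
q | p
s | p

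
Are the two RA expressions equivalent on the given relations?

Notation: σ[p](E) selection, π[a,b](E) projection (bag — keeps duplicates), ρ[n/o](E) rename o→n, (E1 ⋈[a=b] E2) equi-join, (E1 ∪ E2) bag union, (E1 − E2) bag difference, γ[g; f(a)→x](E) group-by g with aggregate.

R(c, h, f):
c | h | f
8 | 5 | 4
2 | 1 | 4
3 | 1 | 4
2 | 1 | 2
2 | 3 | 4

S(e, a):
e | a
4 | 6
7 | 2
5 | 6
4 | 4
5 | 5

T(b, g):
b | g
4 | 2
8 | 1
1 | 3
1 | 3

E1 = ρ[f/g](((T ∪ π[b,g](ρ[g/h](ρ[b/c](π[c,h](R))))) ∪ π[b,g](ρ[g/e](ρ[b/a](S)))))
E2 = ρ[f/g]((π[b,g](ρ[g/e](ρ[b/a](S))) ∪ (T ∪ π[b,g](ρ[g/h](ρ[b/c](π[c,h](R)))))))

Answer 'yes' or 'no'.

E1 stepwise |·|:
  T → 4
  R → 5
  π[c,h](R) → 5
  ρ[b/c](π[c,h](R)) → 5
  ρ[g/h](ρ[b/c](π[c,h](R))) → 5
  π[b,g](ρ[g/h](ρ[b/c](π[c,h](R)))) → 5
  (T ∪ π[b,g](ρ[g/h](ρ[b/c](π[c,h](R))))) → 9
  S → 5
  ρ[b/a](S) → 5
  ρ[g/e](ρ[b/a](S)) → 5
  π[b,g](ρ[g/e](ρ[b/a](S))) → 5
  ((T ∪ π[b,g](ρ[g/h](ρ[b/c](π[c,h](R))))) ∪ π[b,g](ρ[g/e](ρ[b/a](S)))) → 14
  ρ[f/g](((T ∪ π[b,g](ρ[g/h](ρ[b/c](π[c,h](R))))) ∪ π[b,g](ρ[g/e](ρ[b/a](S))))) → 14
E2 stepwise |·|:
  S → 5
  ρ[b/a](S) → 5
  ρ[g/e](ρ[b/a](S)) → 5
  π[b,g](ρ[g/e](ρ[b/a](S))) → 5
  T → 4
  R → 5
  π[c,h](R) → 5
  ρ[b/c](π[c,h](R)) → 5
  ρ[g/h](ρ[b/c](π[c,h](R))) → 5
  π[b,g](ρ[g/h](ρ[b/c](π[c,h](R)))) → 5
  (T ∪ π[b,g](ρ[g/h](ρ[b/c](π[c,h](R))))) → 9
  (π[b,g](ρ[g/e](ρ[b/a](S))) ∪ (T ∪ π[b,g](ρ[g/h](ρ[b/c](π[c,h](R)))))) → 14
  ρ[f/g]((π[b,g](ρ[g/e](ρ[b/a](S))) ∪ (T ∪ π[b,g](ρ[g/h](ρ[b/c](π[c,h](R))))))) → 14

E1 and E2 produce the same multiset:
b | f
1 | 3
1 | 3
2 | 1
2 | 1
2 | 3
2 | 7
3 | 1
4 | 2
4 | 4
5 | 5
6 | 4
6 | 5
8 | 1
8 | 5

yes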